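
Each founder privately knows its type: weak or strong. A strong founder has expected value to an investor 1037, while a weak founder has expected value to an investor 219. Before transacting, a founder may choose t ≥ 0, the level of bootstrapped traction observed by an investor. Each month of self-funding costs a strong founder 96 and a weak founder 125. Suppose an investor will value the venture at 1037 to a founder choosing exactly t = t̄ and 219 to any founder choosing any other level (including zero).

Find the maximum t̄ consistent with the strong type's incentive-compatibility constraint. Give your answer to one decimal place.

Choosing t̄ yields the strong type 1037 − 96·t̄; choosing zero yields 219.
The strong type is indifferent at 1037 − 96·t̄ = 219, i.e. t̄ = (1037 − 219) / 96 ≈ 8.5.
For any t̄ above 8.5 the strong type would rather pool at zero, so separation collapses.

8.5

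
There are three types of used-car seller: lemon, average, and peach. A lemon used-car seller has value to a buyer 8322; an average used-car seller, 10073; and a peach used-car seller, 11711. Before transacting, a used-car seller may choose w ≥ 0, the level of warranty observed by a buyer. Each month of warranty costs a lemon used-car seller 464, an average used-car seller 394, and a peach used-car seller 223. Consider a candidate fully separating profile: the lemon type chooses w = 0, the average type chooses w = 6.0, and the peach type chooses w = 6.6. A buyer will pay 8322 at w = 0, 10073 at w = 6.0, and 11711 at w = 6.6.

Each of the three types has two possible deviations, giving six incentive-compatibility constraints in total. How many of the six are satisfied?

3

Lemon (own payoff 8322): to w=6.0 gives 10073 − 464×6.0 = 7289 → no gain ✓; to w=6.6 gives 11711 − 464×6.6 = 8648.6 → profitable ✗.
Average (own payoff 10073 − 394×6.0 = 7709): to w=0 gives 8322 → profitable ✗; to w=6.6 gives 11711 − 394×6.6 = 9110.6 → profitable ✗.
Peach (own payoff 11711 − 223×6.6 = 10239.2): to w=0 gives 8322 → no gain ✓; to w=6.0 gives 10073 − 223×6.0 = 8735 → no gain ✓.
3 of the 6 constraints hold; not an equilibrium.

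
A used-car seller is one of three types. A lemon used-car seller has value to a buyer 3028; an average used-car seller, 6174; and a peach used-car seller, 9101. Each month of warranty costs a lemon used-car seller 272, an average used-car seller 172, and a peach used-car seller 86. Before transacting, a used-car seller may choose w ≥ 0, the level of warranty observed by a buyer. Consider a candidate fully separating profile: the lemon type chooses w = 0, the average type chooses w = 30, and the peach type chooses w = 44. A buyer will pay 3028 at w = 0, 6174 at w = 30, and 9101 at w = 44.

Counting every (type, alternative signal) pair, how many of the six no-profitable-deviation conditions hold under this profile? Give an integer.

4

Peach (own payoff 9101 − 86×44 = 5317): to w=0 gives 3028 → no gain ✓; to w=30 gives 6174 − 86×30 = 3594 → no gain ✓.
Lemon (own payoff 3028): to w=30 gives 6174 − 272×30 = -1986 → no gain ✓; to w=44 gives 9101 − 272×44 = -2867 → no gain ✓.
Average (own payoff 6174 − 172×30 = 1014): to w=0 gives 3028 → profitable ✗; to w=44 gives 9101 − 172×44 = 1533 → profitable ✗.
4 of the 6 constraints hold; not an equilibrium.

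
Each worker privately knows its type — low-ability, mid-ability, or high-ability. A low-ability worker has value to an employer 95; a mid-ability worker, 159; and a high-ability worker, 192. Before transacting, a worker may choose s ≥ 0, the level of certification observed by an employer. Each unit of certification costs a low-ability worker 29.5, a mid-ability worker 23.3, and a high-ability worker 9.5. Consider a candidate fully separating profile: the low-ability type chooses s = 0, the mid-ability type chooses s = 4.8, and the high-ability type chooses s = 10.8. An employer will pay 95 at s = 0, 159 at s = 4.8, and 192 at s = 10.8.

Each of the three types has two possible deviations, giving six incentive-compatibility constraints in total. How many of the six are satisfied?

3

Mid-ability (own payoff 159 − 23.3×4.8 = 47.16): to s=0 gives 95 → profitable ✗; to s=10.8 gives 192 − 23.3×10.8 = -59.64 → no gain ✓.
Low-ability (own payoff 95): to s=4.8 gives 159 − 29.5×4.8 = 17.4 → no gain ✓; to s=10.8 gives 192 − 29.5×10.8 = -126.6 → no gain ✓.
High-ability (own payoff 192 − 9.5×10.8 = 89.4): to s=0 gives 95 → profitable ✗; to s=4.8 gives 159 − 9.5×4.8 = 113.4 → profitable ✗.
3 of the 6 constraints hold; not an equilibrium.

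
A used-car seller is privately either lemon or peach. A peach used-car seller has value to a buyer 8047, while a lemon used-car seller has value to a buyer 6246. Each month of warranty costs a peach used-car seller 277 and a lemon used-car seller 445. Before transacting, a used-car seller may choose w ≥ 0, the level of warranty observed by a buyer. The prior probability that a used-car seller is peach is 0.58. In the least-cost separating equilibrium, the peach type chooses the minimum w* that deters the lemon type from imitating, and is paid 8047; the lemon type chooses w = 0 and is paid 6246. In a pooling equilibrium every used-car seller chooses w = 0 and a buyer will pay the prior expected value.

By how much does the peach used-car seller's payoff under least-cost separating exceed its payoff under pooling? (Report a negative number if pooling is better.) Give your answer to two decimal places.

-364.65

Least-cost separating signal: w* solves 6246 = 8047 − 445·w*, so w* = (8047 − 6246)/445 ≈ 4.0472.
Peach type's separating payoff: 8047 − 277 × w* = 8047 − 277 × (8047 − 6246)/445 = 8047 − 498877/445 ≈ 6925.9281.
Pooling payoff: 0.58 × 8047 + 0.42 × 6246 = 7290.58.
Difference: 6925.9281 − 7290.58 = -364.6519, i.e. -364.65 to two decimal places.
The peach type would prefer the pooling outcome.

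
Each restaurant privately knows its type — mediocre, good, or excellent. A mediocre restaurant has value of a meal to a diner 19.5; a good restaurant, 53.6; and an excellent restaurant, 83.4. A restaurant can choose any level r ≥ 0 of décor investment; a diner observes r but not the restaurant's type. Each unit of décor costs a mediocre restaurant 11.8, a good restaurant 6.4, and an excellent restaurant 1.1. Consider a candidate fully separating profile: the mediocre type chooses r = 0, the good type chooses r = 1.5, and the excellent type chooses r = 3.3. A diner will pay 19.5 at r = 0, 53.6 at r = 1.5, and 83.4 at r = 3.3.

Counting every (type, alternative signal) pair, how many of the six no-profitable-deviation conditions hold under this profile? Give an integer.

3

Mediocre (own payoff 19.5): to r=1.5 gives 53.6 − 11.8×1.5 = 35.9 → profitable ✗; to r=3.3 gives 83.4 − 11.8×3.3 = 44.46 → profitable ✗.
Excellent (own payoff 83.4 − 1.1×3.3 = 79.77): to r=0 gives 19.5 → no gain ✓; to r=1.5 gives 53.6 − 1.1×1.5 = 51.95 → no gain ✓.
Good (own payoff 53.6 − 6.4×1.5 = 44): to r=0 gives 19.5 → no gain ✓; to r=3.3 gives 83.4 − 6.4×3.3 = 62.28 → profitable ✗.
3 of the 6 constraints hold; not an equilibrium.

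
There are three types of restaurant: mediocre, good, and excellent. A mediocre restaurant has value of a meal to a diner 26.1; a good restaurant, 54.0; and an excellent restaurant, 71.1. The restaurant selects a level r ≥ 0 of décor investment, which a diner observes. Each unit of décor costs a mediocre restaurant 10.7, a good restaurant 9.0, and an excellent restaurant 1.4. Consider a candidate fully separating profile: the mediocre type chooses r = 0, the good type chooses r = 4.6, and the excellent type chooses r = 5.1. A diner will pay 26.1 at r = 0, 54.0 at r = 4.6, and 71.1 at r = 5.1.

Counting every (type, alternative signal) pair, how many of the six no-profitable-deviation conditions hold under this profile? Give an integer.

Mediocre (own payoff 26.1): to r=4.6 gives 54.0 − 10.7×4.6 = 4.78 → no gain ✓; to r=5.1 gives 71.1 − 10.7×5.1 = 16.53 → no gain ✓.
Good (own payoff 54.0 − 9.0×4.6 = 12.6): to r=0 gives 26.1 → profitable ✗; to r=5.1 gives 71.1 − 9.0×5.1 = 25.2 → profitable ✗.
Excellent (own payoff 71.1 − 1.4×5.1 = 63.96): to r=0 gives 26.1 → no gain ✓; to r=4.6 gives 54.0 − 1.4×4.6 = 47.56 → no gain ✓.
4 of the 6 constraints hold; not an equilibrium.

4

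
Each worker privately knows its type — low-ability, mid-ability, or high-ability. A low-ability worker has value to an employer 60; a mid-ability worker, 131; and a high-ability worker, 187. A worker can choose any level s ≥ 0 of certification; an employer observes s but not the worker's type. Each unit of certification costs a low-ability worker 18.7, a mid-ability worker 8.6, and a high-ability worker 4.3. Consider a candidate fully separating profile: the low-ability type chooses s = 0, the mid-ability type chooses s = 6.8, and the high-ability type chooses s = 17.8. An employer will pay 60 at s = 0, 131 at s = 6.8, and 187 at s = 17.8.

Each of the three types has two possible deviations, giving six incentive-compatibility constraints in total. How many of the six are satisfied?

Low-ability (own payoff 60): to s=6.8 gives 131 − 18.7×6.8 = 3.84 → no gain ✓; to s=17.8 gives 187 − 18.7×17.8 = -145.86 → no gain ✓.
Mid-ability (own payoff 131 − 8.6×6.8 = 72.52): to s=0 gives 60 → no gain ✓; to s=17.8 gives 187 − 8.6×17.8 = 33.92 → no gain ✓.
High-ability (own payoff 187 − 4.3×17.8 = 110.46): to s=0 gives 60 → no gain ✓; to s=6.8 gives 131 − 4.3×6.8 = 101.76 → no gain ✓.
6 of the 6 constraints hold; this profile is a separating equilibrium.

6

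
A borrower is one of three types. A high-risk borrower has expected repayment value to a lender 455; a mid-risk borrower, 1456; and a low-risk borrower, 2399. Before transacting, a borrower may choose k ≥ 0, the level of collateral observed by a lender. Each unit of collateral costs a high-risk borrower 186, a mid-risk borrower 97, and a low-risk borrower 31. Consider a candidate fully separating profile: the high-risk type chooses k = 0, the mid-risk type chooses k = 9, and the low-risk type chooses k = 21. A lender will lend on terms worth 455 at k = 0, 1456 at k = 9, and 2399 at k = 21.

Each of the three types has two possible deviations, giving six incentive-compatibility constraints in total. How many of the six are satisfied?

Mid-risk (own payoff 1456 − 97×9 = 583): to k=0 gives 455 → no gain ✓; to k=21 gives 2399 − 97×21 = 362 → no gain ✓.
High-risk (own payoff 455): to k=9 gives 1456 − 186×9 = -218 → no gain ✓; to k=21 gives 2399 − 186×21 = -1507 → no gain ✓.
Low-risk (own payoff 2399 − 31×21 = 1748): to k=0 gives 455 → no gain ✓; to k=9 gives 1456 − 31×9 = 1177 → no gain ✓.
6 of the 6 constraints hold; this profile is a separating equilibrium.

6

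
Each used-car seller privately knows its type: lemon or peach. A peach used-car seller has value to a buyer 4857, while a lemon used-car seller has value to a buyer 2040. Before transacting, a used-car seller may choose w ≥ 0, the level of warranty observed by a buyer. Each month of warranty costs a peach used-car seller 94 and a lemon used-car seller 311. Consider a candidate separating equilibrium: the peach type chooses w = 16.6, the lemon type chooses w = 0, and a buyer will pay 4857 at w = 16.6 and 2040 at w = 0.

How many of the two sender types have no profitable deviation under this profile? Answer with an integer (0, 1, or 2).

Lemon type: stay at 0 → 2040; mimic → 4857 − 311 × 16.6 = -305.6. IC holds (2040 ≥ -305.6).
Peach type: signal → 4857 − 94 × 16.6 = 3296.6; deviate to 0 → 2040. IC holds (3296.6 ≥ 2040).
2 of 2 constraints hold, so this is a separating equilibrium.

2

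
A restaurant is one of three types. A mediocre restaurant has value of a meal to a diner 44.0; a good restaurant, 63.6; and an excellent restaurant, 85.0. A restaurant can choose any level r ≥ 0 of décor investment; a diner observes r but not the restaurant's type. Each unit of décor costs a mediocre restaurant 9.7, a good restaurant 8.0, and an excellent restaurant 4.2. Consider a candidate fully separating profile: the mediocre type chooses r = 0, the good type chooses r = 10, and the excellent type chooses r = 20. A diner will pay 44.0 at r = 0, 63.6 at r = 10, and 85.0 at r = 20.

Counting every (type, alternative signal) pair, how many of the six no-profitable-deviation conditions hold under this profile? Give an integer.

3

Excellent (own payoff 85.0 − 4.2×20 = 1): to r=0 gives 44.0 → profitable ✗; to r=10 gives 63.6 − 4.2×10 = 21.6 → profitable ✗.
Mediocre (own payoff 44.0): to r=10 gives 63.6 − 9.7×10 = -33.4 → no gain ✓; to r=20 gives 85.0 − 9.7×20 = -109 → no gain ✓.
Good (own payoff 63.6 − 8.0×10 = -16.4): to r=0 gives 44.0 → profitable ✗; to r=20 gives 85.0 − 8.0×20 = -75 → no gain ✓.
3 of the 6 constraints hold; not an equilibrium.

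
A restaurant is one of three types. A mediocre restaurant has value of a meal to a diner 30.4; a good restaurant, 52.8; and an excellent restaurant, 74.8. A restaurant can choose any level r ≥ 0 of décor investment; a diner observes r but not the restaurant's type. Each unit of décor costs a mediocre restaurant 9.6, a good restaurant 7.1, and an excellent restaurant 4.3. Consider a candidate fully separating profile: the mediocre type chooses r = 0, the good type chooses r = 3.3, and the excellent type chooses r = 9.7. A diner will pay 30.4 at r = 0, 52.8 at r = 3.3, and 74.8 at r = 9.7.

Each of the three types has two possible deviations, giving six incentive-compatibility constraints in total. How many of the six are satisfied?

4

Good (own payoff 52.8 − 7.1×3.3 = 29.37): to r=0 gives 30.4 → profitable ✗; to r=9.7 gives 74.8 − 7.1×9.7 = 5.93 → no gain ✓.
Mediocre (own payoff 30.4): to r=3.3 gives 52.8 − 9.6×3.3 = 21.12 → no gain ✓; to r=9.7 gives 74.8 − 9.6×9.7 = -18.32 → no gain ✓.
Excellent (own payoff 74.8 − 4.3×9.7 = 33.09): to r=0 gives 30.4 → no gain ✓; to r=3.3 gives 52.8 − 4.3×3.3 = 38.61 → profitable ✗.
4 of the 6 constraints hold; not an equilibrium.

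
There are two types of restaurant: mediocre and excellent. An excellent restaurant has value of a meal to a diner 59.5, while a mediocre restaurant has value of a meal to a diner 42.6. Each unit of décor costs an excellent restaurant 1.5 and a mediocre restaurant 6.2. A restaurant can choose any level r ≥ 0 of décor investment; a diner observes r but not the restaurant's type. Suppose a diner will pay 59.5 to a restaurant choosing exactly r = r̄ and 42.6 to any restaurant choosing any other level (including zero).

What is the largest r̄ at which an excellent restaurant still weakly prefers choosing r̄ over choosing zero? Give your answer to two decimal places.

11.27

Choosing r̄ yields the excellent type 59.5 − 1.5·r̄; choosing zero yields 42.6.
The excellent type is indifferent at 59.5 − 1.5·r̄ = 42.6, i.e. r̄ = (59.5 − 42.6) / 1.5 ≈ 11.27.
For any r̄ above 11.27 the excellent type would rather pool at zero, so separation collapses.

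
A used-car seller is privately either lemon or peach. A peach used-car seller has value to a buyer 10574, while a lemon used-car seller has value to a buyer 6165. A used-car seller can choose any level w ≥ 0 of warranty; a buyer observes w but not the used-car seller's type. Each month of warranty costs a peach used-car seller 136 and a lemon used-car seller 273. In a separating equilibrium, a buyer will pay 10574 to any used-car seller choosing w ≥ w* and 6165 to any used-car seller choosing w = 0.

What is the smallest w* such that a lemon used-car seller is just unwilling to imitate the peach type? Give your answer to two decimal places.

A lemon used-car seller choosing w = 0 receives 6165.
Imitating at w* instead would pay 10574 at cost 273·w*, netting 10574 − 273·w*.
Indifference: 6165 = 10574 − 273·w*, so w* = (10574 − 6165) / 273 ≈ 16.15.
This is the lemon type's binding incentive-compatibility constraint; any w ≥ 16.15 sustains separation on that side.

16.15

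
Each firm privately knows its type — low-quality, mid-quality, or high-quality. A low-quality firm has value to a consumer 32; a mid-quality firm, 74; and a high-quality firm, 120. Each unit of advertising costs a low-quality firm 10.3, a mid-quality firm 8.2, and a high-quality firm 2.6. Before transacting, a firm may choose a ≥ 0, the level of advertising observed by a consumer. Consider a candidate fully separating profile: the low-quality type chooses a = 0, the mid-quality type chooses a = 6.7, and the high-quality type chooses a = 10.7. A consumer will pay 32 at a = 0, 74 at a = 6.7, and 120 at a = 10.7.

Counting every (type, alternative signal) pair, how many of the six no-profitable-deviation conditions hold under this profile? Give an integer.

Low-quality (own payoff 32): to a=6.7 gives 74 − 10.3×6.7 = 4.99 → no gain ✓; to a=10.7 gives 120 − 10.3×10.7 = 9.79 → no gain ✓.
High-quality (own payoff 120 − 2.6×10.7 = 92.18): to a=0 gives 32 → no gain ✓; to a=6.7 gives 74 − 2.6×6.7 = 56.58 → no gain ✓.
Mid-quality (own payoff 74 − 8.2×6.7 = 19.06): to a=0 gives 32 → profitable ✗; to a=10.7 gives 120 − 8.2×10.7 = 32.26 → profitable ✗.
4 of the 6 constraints hold; not an equilibrium.

4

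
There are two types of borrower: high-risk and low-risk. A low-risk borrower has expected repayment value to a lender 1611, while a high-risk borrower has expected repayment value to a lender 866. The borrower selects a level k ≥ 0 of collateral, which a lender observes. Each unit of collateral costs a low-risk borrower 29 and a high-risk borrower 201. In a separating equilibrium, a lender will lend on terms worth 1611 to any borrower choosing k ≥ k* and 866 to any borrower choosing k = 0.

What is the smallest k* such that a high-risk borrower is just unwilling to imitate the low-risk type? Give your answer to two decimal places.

3.71

A high-risk borrower choosing k = 0 receives 866.
Imitating at k* instead would pay 1611 at cost 201·k*, netting 1611 − 201·k*.
Indifference: 866 = 1611 − 201·k*, so k* = (1611 − 866) / 201 ≈ 3.71.
At k* the high-risk type's incentive constraint just binds; the low-risk type strictly prefers k* since its per-unit cost is lower.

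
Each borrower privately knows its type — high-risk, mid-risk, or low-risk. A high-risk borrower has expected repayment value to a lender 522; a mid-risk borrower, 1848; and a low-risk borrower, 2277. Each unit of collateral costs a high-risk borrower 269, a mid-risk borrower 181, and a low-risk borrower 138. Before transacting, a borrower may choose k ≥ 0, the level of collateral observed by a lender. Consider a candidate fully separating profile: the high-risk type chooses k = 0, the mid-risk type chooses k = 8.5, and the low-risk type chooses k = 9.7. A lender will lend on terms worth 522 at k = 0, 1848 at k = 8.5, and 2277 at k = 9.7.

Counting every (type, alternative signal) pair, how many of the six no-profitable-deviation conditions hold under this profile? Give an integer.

4

Low-risk (own payoff 2277 − 138×9.7 = 938.4): to k=0 gives 522 → no gain ✓; to k=8.5 gives 1848 − 138×8.5 = 675 → no gain ✓.
Mid-risk (own payoff 1848 − 181×8.5 = 309.5): to k=0 gives 522 → profitable ✗; to k=9.7 gives 2277 − 181×9.7 = 521.3 → profitable ✗.
High-risk (own payoff 522): to k=8.5 gives 1848 − 269×8.5 = -438.5 → no gain ✓; to k=9.7 gives 2277 − 269×9.7 = -332.3 → no gain ✓.
4 of the 6 constraints hold; not an equilibrium.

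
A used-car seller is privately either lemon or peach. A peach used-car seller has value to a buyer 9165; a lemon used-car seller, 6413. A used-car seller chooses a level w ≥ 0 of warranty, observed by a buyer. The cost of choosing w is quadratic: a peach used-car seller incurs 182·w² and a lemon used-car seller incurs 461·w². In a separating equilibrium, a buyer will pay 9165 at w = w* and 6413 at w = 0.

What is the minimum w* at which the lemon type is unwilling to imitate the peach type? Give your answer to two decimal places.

The lemon type at w = 0 receives 6413; imitating at w* yields 9165 − 461·w*².
Indifference: 6413 = 9165 − 461·w*², so w*² = (9165 − 6413) / 461 ≈ 5.9696.
w* = √5.9696 ≈ 2.44.

2.44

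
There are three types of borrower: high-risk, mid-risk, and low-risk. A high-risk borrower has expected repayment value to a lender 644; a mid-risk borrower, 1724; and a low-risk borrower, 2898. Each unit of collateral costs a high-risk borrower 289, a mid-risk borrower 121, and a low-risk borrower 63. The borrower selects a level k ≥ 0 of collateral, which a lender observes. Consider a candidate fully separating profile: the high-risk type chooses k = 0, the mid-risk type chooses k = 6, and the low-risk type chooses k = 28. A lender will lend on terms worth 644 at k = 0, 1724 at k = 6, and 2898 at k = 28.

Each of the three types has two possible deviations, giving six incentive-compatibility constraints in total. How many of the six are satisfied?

5

Low-risk (own payoff 2898 − 63×28 = 1134): to k=0 gives 644 → no gain ✓; to k=6 gives 1724 − 63×6 = 1346 → profitable ✗.
High-risk (own payoff 644): to k=6 gives 1724 − 289×6 = -10 → no gain ✓; to k=28 gives 2898 − 289×28 = -5194 → no gain ✓.
Mid-risk (own payoff 1724 − 121×6 = 998): to k=0 gives 644 → no gain ✓; to k=28 gives 2898 − 121×28 = -490 → no gain ✓.
5 of the 6 constraints hold; not an equilibrium.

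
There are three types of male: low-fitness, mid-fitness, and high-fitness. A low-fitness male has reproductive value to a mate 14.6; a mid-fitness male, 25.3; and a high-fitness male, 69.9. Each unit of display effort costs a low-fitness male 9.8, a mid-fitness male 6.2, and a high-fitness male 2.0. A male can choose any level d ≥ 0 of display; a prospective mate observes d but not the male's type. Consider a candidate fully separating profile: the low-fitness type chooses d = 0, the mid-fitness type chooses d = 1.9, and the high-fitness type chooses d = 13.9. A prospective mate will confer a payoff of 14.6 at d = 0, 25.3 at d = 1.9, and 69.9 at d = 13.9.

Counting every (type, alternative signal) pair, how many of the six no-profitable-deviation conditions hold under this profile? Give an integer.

5

Mid-fitness (own payoff 25.3 − 6.2×1.9 = 13.52): to d=0 gives 14.6 → profitable ✗; to d=13.9 gives 69.9 − 6.2×13.9 = -16.28 → no gain ✓.
Low-fitness (own payoff 14.6): to d=1.9 gives 25.3 − 9.8×1.9 = 6.68 → no gain ✓; to d=13.9 gives 69.9 − 9.8×13.9 = -66.32 → no gain ✓.
High-fitness (own payoff 69.9 − 2.0×13.9 = 42.1): to d=0 gives 14.6 → no gain ✓; to d=1.9 gives 25.3 − 2.0×1.9 = 21.5 → no gain ✓.
5 of the 6 constraints hold; not an equilibrium.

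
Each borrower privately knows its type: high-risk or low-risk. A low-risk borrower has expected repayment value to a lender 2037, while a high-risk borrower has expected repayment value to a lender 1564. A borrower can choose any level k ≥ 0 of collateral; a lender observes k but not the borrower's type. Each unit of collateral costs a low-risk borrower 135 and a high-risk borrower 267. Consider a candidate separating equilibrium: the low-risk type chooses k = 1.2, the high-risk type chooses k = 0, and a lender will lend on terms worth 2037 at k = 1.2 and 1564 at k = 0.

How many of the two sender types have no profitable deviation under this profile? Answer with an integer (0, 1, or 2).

Low-risk type: signal → 2037 − 135 × 1.2 = 1875; deviate to 0 → 1564. IC holds (1875 ≥ 1564).
High-risk type: stay at 0 → 1564; mimic → 2037 − 267 × 1.2 = 1716.6. IC fails (1564 < 1716.6).
1 of 2 constraints hold, so this profile is not an equilibrium.

1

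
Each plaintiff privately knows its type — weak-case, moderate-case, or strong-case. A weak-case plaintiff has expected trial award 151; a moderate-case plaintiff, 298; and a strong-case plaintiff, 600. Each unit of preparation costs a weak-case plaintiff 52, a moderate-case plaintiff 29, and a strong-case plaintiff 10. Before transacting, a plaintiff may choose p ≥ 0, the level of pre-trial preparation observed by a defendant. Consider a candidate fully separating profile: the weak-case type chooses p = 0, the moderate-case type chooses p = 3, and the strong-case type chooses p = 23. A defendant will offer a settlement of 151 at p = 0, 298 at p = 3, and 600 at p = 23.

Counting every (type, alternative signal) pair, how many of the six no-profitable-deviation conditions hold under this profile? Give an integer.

Strong-case (own payoff 600 − 10×23 = 370): to p=0 gives 151 → no gain ✓; to p=3 gives 298 − 10×3 = 268 → no gain ✓.
Weak-case (own payoff 151): to p=3 gives 298 − 52×3 = 142 → no gain ✓; to p=23 gives 600 − 52×23 = -596 → no gain ✓.
Moderate-case (own payoff 298 − 29×3 = 211): to p=0 gives 151 → no gain ✓; to p=23 gives 600 − 29×23 = -67 → no gain ✓.
6 of the 6 constraints hold; this profile is a separating equilibrium.

6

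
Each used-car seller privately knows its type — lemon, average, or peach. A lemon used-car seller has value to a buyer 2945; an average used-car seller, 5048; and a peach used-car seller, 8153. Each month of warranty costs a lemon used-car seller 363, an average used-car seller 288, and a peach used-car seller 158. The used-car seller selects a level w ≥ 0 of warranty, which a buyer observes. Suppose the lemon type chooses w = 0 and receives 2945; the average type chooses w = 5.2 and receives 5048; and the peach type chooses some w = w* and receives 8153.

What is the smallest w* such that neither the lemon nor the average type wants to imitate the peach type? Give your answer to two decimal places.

15.98

Lemon type (on-path payoff 2945) won't mimic when 2945 ≥ 8153 − 363·w*, i.e. w* ≥ 14.35.
Average type (on-path payoff 5048 − 288×5.2 = 3550.4) won't mimic when 3550.4 ≥ 8153 − 288·w*, i.e. w* ≥ 15.98.
Both must hold, so w* = max(14.35, 15.98) = 15.98. The average type's constraint binds.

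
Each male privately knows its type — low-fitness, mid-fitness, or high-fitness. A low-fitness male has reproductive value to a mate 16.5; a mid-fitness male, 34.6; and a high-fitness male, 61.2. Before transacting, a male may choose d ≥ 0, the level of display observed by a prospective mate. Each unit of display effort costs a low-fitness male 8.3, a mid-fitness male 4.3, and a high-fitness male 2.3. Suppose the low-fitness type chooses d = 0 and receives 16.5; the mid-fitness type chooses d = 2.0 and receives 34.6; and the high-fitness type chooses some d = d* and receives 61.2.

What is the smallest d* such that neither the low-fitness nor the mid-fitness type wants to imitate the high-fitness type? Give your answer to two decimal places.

Low-fitness type (on-path payoff 16.5) won't mimic when 16.5 ≥ 61.2 − 8.3·d*, i.e. d* ≥ 5.39.
Mid-fitness type (on-path payoff 34.6 − 4.3×2.0 = 26) won't mimic when 26 ≥ 61.2 − 4.3·d*, i.e. d* ≥ 8.19.
Both must hold, so d* = max(5.39, 8.19) = 8.19. The mid-fitness type's constraint binds.

8.19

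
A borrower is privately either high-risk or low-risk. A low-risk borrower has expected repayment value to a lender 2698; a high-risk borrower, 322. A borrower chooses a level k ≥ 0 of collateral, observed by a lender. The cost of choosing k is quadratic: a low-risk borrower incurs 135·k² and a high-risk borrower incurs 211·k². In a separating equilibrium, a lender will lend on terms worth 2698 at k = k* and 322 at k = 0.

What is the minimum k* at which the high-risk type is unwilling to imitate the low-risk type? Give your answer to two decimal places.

3.36

The high-risk type at k = 0 receives 322; imitating at k* yields 2698 − 211·k*².
Indifference: 322 = 2698 − 211·k*², so k*² = (2698 − 322) / 211 ≈ 11.2607.
k* = √11.2607 ≈ 3.36.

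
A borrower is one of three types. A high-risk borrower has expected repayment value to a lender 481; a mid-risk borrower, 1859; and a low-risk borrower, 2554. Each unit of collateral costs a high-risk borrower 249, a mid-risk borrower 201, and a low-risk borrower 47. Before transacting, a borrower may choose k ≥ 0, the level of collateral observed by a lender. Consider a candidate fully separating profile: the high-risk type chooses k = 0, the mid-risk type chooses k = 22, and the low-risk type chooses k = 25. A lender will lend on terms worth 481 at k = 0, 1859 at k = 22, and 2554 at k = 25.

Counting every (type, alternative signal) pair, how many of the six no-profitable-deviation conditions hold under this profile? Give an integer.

4

Low-risk (own payoff 2554 − 47×25 = 1379): to k=0 gives 481 → no gain ✓; to k=22 gives 1859 − 47×22 = 825 → no gain ✓.
Mid-risk (own payoff 1859 − 201×22 = -2563): to k=0 gives 481 → profitable ✗; to k=25 gives 2554 − 201×25 = -2471 → profitable ✗.
High-risk (own payoff 481): to k=22 gives 1859 − 249×22 = -3619 → no gain ✓; to k=25 gives 2554 − 249×25 = -3671 → no gain ✓.
4 of the 6 constraints hold; not an equilibrium.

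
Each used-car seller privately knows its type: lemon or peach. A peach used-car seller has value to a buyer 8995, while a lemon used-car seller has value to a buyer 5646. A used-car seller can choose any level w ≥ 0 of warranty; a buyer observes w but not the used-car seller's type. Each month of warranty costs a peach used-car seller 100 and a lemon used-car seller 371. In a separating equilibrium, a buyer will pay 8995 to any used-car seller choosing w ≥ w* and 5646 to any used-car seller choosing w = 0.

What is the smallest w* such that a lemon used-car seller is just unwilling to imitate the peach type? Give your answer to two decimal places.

A lemon used-car seller choosing w = 0 receives 5646.
Imitating at w* instead would pay 8995 at cost 371·w*, netting 8995 − 371·w*.
Indifference: 5646 = 8995 − 371·w*, so w* = (8995 − 5646) / 371 ≈ 9.03.
This is the lemon type's binding incentive-compatibility constraint; any w ≥ 9.03 sustains separation on that side.

9.03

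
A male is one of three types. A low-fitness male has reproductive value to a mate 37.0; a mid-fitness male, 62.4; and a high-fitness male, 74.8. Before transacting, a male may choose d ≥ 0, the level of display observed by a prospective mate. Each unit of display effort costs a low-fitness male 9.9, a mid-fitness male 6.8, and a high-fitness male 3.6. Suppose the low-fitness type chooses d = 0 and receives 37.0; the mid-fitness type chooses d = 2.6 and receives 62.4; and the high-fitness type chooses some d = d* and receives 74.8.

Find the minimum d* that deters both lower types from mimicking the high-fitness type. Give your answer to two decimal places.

4.42

Mid-fitness type (on-path payoff 62.4 − 6.8×2.6 = 44.72) won't mimic when 44.72 ≥ 74.8 − 6.8·d*, i.e. d* ≥ 4.42.
Low-fitness type (on-path payoff 37.0) won't mimic when 37.0 ≥ 74.8 − 9.9·d*, i.e. d* ≥ 3.82.
Both must hold, so d* = max(3.82, 4.42) = 4.42. The mid-fitness type's constraint binds.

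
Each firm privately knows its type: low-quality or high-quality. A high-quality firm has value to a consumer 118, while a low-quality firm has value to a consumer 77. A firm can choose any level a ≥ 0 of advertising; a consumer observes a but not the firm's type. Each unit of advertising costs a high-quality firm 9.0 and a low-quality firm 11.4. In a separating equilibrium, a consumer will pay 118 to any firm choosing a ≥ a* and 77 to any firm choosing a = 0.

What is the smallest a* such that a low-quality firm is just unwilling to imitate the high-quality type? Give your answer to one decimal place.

A low-quality firm choosing a = 0 receives 77.
Imitating at a* instead would pay 118 at cost 11.4·a*, netting 118 − 11.4·a*.
Indifference: 77 = 118 − 11.4·a*, so a* = (118 − 77) / 11.4 ≈ 3.6.
At a* the low-quality type's incentive constraint just binds; the high-quality type strictly prefers a* since its per-unit cost is lower.

3.6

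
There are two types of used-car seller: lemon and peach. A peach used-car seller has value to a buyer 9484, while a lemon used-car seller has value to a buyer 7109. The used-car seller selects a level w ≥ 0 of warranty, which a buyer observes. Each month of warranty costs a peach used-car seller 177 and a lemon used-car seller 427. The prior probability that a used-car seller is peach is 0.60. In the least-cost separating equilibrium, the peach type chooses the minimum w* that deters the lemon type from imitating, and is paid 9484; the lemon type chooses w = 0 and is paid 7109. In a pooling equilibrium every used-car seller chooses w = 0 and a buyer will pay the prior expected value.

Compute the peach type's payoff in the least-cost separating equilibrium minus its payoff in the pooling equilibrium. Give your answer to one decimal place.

Least-cost separating signal: w* solves 7109 = 9484 − 427·w*, so w* = (9484 − 7109)/427 ≈ 5.5621.
Peach type's separating payoff: 9484 − 177 × w* = 9484 − 177 × (9484 − 7109)/427 = 9484 − 420375/427 ≈ 8499.515.
Pooling payoff: 0.60 × 9484 + 0.40 × 7109 = 8534.
Difference: 8499.515 − 8534 = -34.485, i.e. -34.5 to one decimal place.
The peach type would prefer the pooling outcome.

-34.5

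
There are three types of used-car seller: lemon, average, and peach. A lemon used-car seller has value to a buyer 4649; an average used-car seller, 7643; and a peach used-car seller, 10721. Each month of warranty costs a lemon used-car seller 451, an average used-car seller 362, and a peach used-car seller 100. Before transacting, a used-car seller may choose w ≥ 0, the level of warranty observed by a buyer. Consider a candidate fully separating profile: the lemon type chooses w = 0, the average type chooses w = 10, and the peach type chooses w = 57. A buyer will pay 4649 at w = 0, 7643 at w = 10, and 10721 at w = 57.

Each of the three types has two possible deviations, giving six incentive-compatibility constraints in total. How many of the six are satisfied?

Average (own payoff 7643 − 362×10 = 4023): to w=0 gives 4649 → profitable ✗; to w=57 gives 10721 − 362×57 = -9913 → no gain ✓.
Lemon (own payoff 4649): to w=10 gives 7643 − 451×10 = 3133 → no gain ✓; to w=57 gives 10721 − 451×57 = -14986 → no gain ✓.
Peach (own payoff 10721 − 100×57 = 5021): to w=0 gives 4649 → no gain ✓; to w=10 gives 7643 − 100×10 = 6643 → profitable ✗.
4 of the 6 constraints hold; not an equilibrium.

4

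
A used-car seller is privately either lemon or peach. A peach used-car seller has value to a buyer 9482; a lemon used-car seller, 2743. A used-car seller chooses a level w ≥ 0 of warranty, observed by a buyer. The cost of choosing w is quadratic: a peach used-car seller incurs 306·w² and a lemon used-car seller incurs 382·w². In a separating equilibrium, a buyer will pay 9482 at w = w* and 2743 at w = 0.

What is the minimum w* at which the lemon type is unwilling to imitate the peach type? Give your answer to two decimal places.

4.20

The lemon type at w = 0 receives 2743; imitating at w* yields 9482 − 382·w*².
Indifference: 2743 = 9482 − 382·w*², so w*² = (9482 − 2743) / 382 ≈ 17.6414.
w* = √17.6414 ≈ 4.20.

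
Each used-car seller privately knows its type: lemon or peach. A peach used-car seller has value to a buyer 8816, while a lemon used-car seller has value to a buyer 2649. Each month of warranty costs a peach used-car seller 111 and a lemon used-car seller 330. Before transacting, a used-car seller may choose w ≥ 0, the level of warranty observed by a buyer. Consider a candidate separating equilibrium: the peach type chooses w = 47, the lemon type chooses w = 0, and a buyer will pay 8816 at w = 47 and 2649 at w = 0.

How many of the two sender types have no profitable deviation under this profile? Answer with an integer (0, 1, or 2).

Peach type: signal → 8816 − 111 × 47 = 3599; deviate to 0 → 2649. IC holds (3599 ≥ 2649).
Lemon type: stay at 0 → 2649; mimic → 8816 − 330 × 47 = -6694. IC holds (2649 ≥ -6694).
2 of 2 constraints hold, so this is a separating equilibrium.

2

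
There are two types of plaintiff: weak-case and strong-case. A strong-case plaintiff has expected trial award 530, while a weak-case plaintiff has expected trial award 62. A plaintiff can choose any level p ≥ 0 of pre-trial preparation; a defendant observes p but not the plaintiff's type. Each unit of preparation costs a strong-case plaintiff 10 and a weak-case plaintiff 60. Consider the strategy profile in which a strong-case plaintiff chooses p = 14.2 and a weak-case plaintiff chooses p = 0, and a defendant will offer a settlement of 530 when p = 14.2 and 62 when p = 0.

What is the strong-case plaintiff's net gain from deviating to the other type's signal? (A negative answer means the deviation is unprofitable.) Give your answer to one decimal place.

-326.0

Playing p = 14.2 the strong-case plaintiff receives 530 − 10 × 14.2 = 388.
Deviating to p = 0 yields 62 instead.
Gain from deviating: 62 − 388 = -326.0.
The gain is negative, so the strong-case type's incentive-compatibility constraint is satisfied.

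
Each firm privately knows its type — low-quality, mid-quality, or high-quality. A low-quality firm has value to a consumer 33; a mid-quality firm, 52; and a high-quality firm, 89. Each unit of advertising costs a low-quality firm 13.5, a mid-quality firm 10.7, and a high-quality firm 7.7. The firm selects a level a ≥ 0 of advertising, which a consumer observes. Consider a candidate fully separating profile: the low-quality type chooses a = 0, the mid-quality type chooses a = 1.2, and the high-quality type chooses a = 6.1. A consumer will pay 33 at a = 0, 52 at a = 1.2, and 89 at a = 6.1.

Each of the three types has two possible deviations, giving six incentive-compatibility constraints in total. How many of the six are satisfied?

High-quality (own payoff 89 − 7.7×6.1 = 42.03): to a=0 gives 33 → no gain ✓; to a=1.2 gives 52 − 7.7×1.2 = 42.76 → profitable ✗.
Low-quality (own payoff 33): to a=1.2 gives 52 − 13.5×1.2 = 35.8 → profitable ✗; to a=6.1 gives 89 − 13.5×6.1 = 6.65 → no gain ✓.
Mid-quality (own payoff 52 − 10.7×1.2 = 39.16): to a=0 gives 33 → no gain ✓; to a=6.1 gives 89 − 10.7×6.1 = 23.73 → no gain ✓.
4 of the 6 constraints hold; not an equilibrium.

4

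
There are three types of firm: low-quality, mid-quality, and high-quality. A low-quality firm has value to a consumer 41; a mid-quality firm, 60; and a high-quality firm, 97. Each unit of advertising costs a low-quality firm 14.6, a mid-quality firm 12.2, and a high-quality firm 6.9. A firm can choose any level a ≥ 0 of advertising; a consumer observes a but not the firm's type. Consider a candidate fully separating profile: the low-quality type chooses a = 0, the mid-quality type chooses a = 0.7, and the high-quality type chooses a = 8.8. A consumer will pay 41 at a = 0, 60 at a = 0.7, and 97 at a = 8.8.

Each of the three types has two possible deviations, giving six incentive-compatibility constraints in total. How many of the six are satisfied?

Low-quality (own payoff 41): to a=0.7 gives 60 − 14.6×0.7 = 49.78 → profitable ✗; to a=8.8 gives 97 − 14.6×8.8 = -31.48 → no gain ✓.
High-quality (own payoff 97 − 6.9×8.8 = 36.28): to a=0 gives 41 → profitable ✗; to a=0.7 gives 60 − 6.9×0.7 = 55.17 → profitable ✗.
Mid-quality (own payoff 60 − 12.2×0.7 = 51.46): to a=0 gives 41 → no gain ✓; to a=8.8 gives 97 − 12.2×8.8 = -10.36 → no gain ✓.
3 of the 6 constraints hold; not an equilibrium.

3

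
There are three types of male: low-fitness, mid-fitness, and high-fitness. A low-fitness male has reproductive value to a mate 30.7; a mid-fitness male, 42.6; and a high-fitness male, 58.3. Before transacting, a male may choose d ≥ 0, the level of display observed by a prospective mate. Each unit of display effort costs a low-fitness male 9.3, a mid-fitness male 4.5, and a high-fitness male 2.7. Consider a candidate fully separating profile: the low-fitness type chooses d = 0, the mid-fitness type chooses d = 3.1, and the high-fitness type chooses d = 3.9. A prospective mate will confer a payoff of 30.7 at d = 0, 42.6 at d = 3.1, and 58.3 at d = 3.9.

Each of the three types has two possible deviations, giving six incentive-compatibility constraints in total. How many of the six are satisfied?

4

High-fitness (own payoff 58.3 − 2.7×3.9 = 47.77): to d=0 gives 30.7 → no gain ✓; to d=3.1 gives 42.6 − 2.7×3.1 = 34.23 → no gain ✓.
Mid-fitness (own payoff 42.6 − 4.5×3.1 = 28.65): to d=0 gives 30.7 → profitable ✗; to d=3.9 gives 58.3 − 4.5×3.9 = 40.75 → profitable ✗.
Low-fitness (own payoff 30.7): to d=3.1 gives 42.6 − 9.3×3.1 = 13.77 → no gain ✓; to d=3.9 gives 58.3 − 9.3×3.9 = 22.03 → no gain ✓.
4 of the 6 constraints hold; not an equilibrium.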